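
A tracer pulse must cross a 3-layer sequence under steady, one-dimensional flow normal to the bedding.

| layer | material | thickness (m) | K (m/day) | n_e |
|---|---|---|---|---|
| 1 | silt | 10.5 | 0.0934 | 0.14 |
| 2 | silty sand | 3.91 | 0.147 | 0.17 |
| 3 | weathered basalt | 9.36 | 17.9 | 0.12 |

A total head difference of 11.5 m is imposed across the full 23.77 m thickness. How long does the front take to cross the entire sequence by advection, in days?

39.5

With flow normal to the layers, continuity requires the same specific discharge q through every layer.
Σ(b_i/K_i) = 10.5/0.0934 + 3.91/0.147 + 9.36/17.9 = 139.5 d.
q = Δh / Σ(b_i/K_i) = 11.5 / 139.5 = 0.08241 m/day.
In each layer the seepage velocity is v_i = q/n_i, so the layer transit time is t_i = b_i·n_i / q:
  layer 1 (silt): t_1 = 10.5 × 0.14 / 0.08241 = 17.84 d
  layer 2 (silty sand): t_2 = 3.91 × 0.17 / 0.08241 = 8.065 d
  layer 3 (weathered basalt): t_3 = 9.36 × 0.12 / 0.08241 = 13.63 d
Total t = Σ t_i = 39.53 days.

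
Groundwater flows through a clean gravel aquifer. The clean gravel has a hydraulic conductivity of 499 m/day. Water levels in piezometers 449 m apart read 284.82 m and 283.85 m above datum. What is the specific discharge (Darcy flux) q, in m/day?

1.08

Hydraulic gradient i = (284.82 − 283.85) / 449 = 0.97 / 449 = 0.002160.
Specific discharge q = K · i = 499.0 × 0.002160 = 1.078 m/day.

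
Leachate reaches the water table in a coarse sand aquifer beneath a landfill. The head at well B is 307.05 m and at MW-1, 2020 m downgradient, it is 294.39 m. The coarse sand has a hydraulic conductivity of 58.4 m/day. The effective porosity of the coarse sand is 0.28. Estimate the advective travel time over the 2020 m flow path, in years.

4.23

Hydraulic gradient i = (307.05 − 294.39) / 2020 = 12.66 / 2020 = 0.006267.
Darcy flux q = K · i = 58.40 × 0.006267 = 0.3660 m/day.
Seepage velocity v = q / n_e = 0.3660 / 0.28 = 1.307 m/day.
Travel time t = L / v = 2020 / 1.307 = 1545 days = 4.231 years.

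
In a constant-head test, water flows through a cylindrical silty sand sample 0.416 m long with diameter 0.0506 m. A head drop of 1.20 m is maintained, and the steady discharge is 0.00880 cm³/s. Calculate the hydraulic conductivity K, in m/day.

0.131

Cross-sectional area A = π·(d/2)² = π × (0.0506/2)² = 0.002011 m².
Convert discharge: 0.00880 cm³/s = 8.800e-09 m³/s.
Darcy's law rearranged: K = Q·L / (A·Δh) = 8.800e-09 × 0.416 / (0.002011 × 1.20) = 1.517e-06 m/s = 0.1311 m/day.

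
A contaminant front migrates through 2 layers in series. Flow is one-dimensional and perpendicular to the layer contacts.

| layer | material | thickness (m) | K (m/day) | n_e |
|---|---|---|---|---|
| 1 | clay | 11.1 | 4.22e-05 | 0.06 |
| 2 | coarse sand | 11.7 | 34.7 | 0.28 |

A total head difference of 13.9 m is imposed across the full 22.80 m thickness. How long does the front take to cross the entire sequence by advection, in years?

With flow normal to the layers, continuity requires the same specific discharge q through every layer.
Σ(b_i/K_i) = 11.1/4.22e-05 + 11.7/34.7 = 2.630e+05 d.
q = Δh / Σ(b_i/K_i) = 13.9 / 2.630e+05 = 5.284e-05 m/day.
In each layer the seepage velocity is v_i = q/n_i, so the layer transit time is t_i = b_i·n_i / q:
  layer 1 (clay): t_1 = 11.1 × 0.06 / 5.284e-05 = 12603 d
  layer 2 (coarse sand): t_2 = 11.7 × 0.28 / 5.284e-05 = 61993 d
Total t = Σ t_i = 74596 days = 204.2 years.

204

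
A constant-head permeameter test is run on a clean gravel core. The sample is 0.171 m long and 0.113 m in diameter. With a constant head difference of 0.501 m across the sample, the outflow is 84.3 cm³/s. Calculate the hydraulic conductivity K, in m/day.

248

Cross-sectional area A = π·(d/2)² = π × (0.113/2)² = 0.01003 m².
Convert discharge: 84.3 cm³/s = 8.430e-05 m³/s.
Darcy's law rearranged: K = Q·L / (A·Δh) = 8.430e-05 × 0.171 / (0.01003 × 0.501) = 0.002869 m/s = 247.9 m/day.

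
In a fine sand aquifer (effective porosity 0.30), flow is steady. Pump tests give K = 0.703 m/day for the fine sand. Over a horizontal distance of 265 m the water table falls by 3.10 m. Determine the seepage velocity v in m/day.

Hydraulic gradient i = Δh / L = 3.10 / 265 = 0.01170.
Darcy flux q = K · i = 0.7030 × 0.01170 = 0.008224 m/day.
Seepage velocity v = q / n_e = 0.008224 / 0.30 = 0.02741 m/day.

0.0274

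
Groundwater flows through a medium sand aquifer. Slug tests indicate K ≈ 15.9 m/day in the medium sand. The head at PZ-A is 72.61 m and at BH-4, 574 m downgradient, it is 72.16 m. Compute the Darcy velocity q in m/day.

Hydraulic gradient i = (72.61 − 72.16) / 574 = 0.45 / 574 = 0.0007840.
Specific discharge q = K · i = 15.90 × 0.0007840 = 0.01247 m/day.

0.0125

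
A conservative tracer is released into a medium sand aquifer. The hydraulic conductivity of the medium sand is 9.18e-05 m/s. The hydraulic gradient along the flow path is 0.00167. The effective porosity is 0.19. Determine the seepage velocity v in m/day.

0.0697

Convert K: 9.18e-05 m/s × 86400 = 7.932 m/day.
Hydraulic gradient i = 0.00167.
Darcy flux q = K · i = 7.932 × 0.001670 = 0.01325 m/day.
Seepage velocity v = q / n_e = 0.01325 / 0.19 = 0.06971 m/day.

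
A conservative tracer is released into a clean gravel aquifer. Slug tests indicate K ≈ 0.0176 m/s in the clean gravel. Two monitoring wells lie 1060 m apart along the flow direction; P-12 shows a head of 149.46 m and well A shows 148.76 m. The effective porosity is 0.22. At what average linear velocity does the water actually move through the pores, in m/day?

4.56

Convert K: 0.0176 m/s × 86400 = 1521 m/day.
Hydraulic gradient i = (149.46 − 148.76) / 1060 = 0.7 / 1060 = 0.0006604.
Darcy flux q = K · i = 1521 × 0.0006604 = 1.004 m/day.
Seepage velocity v = q / n_e = 1.004 / 0.22 = 4.565 m/day.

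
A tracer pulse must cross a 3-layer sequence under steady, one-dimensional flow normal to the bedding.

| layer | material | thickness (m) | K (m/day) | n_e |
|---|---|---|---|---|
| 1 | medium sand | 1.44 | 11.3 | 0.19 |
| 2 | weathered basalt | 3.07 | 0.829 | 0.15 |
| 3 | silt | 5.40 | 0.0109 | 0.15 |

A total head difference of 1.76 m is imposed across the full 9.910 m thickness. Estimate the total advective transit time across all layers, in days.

438

With flow normal to the layers, continuity requires the same specific discharge q through every layer.
Σ(b_i/K_i) = 1.44/11.3 + 3.07/0.829 + 5.40/0.0109 = 499.2 d.
q = Δh / Σ(b_i/K_i) = 1.76 / 499.2 = 0.003525 m/day.
In each layer the seepage velocity is v_i = q/n_i, so the layer transit time is t_i = b_i·n_i / q:
  layer 1 (medium sand): t_1 = 1.44 × 0.19 / 0.003525 = 77.61 d
  layer 2 (weathered basalt): t_2 = 3.07 × 0.15 / 0.003525 = 130.6 d
  layer 3 (silt): t_3 = 5.40 × 0.15 / 0.003525 = 229.8 d
Total t = Σ t_i = 438.0 days.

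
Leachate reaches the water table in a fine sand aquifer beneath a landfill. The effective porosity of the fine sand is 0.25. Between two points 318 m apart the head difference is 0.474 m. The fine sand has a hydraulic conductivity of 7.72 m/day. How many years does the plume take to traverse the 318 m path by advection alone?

18.9

Hydraulic gradient i = Δh / L = 0.474 / 318 = 0.001491.
Darcy flux q = K · i = 7.720 × 0.001491 = 0.01151 m/day.
Seepage velocity v = q / n_e = 0.01151 / 0.25 = 0.04603 m/day.
Travel time t = L / v = 318 / 0.04603 = 6909 days = 18.92 years.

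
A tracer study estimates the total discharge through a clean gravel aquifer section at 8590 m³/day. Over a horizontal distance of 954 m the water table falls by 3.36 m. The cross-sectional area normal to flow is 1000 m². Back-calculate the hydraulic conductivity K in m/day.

Hydraulic gradient i = Δh / L = 3.36 / 954 = 0.003522.
From Q = K·A·i, K = Q / (A·i) = 8590 / (1000 × 0.003522) = 2439 m/day.

2440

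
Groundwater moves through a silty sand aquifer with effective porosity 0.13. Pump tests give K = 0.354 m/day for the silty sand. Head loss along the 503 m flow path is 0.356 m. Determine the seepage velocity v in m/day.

0.00193

Hydraulic gradient i = Δh / L = 0.356 / 503 = 0.0007078.
Darcy flux q = K · i = 0.3540 × 0.0007078 = 0.0002505 m/day.
Seepage velocity v = q / n_e = 0.0002505 / 0.13 = 0.001927 m/day.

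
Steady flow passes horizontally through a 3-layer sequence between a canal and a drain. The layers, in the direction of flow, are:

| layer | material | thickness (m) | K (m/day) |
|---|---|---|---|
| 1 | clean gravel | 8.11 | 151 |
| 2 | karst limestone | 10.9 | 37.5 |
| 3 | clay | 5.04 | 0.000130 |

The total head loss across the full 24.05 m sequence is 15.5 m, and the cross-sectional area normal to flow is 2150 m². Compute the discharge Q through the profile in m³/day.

Flow is perpendicular to layering, so the layers act in series and the equivalent K is the thickness-weighted harmonic mean.
Total thickness L = 8.11 + 10.9 + 5.04 = 24.05 m.
Σ(b_i/K_i) = 8.11/151 + 10.9/37.5 + 5.04/0.000130 = 38770 d.
K_eq = L / Σ(b_i/K_i) = 24.05 / 38770 = 0.0006203 m/day.
Q = K_eq · A · (Δh/L) = 0.0006203 × 2150 × (15.5/24.05) = 0.8596 m³/day.

0.860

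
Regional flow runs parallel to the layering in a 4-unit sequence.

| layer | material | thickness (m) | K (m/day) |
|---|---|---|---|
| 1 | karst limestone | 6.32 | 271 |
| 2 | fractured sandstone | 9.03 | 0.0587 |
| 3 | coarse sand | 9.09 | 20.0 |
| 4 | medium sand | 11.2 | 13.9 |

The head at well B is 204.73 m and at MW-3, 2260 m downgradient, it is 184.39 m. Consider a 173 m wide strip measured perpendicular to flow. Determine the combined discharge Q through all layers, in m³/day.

3190

Flow is parallel to layering, so each bed carries its own Darcy discharge and the transmissivities add.
Σ(K_i·b_i) = 271×6.32 + 0.0587×9.03 + 20.0×9.09 + 13.9×11.2 = 2051 m²/day.
Hydraulic gradient i = (204.73 − 184.39) / 2260 = 20.34 / 2260 = 0.009000.
Q = Σ(K_i·b_i) · W · i = 2051 × 173 × 0.009000 = 3193 m³/day.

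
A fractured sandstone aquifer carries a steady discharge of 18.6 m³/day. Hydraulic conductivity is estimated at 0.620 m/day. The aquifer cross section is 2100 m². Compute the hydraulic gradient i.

0.0143

From Q = K·A·i, i = Q / (K·A) = 18.6 / (0.6200 × 2100) = 0.01429.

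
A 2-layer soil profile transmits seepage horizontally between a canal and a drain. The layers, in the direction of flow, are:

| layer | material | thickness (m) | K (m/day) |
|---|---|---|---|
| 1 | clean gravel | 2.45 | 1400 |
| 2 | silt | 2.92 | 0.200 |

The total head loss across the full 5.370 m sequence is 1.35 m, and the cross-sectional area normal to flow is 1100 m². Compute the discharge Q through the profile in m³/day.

102

Flow is perpendicular to layering, so the layers act in series and the equivalent K is the thickness-weighted harmonic mean.
Total thickness L = 2.45 + 2.92 = 5.370 m.
Σ(b_i/K_i) = 2.45/1400 + 2.92/0.200 = 14.60 d.
K_eq = L / Σ(b_i/K_i) = 5.370 / 14.60 = 0.3678 m/day.
Q = K_eq · A · (Δh/L) = 0.3678 × 1100 × (1.35/5.370) = 101.7 m³/day.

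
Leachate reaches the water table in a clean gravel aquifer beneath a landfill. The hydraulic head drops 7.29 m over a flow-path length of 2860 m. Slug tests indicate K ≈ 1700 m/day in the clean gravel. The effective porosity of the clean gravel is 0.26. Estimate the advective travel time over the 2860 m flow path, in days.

Hydraulic gradient i = Δh / L = 7.29 / 2860 = 0.002549.
Darcy flux q = K · i = 1700 × 0.002549 = 4.333 m/day.
Seepage velocity v = q / n_e = 4.333 / 0.26 = 16.67 m/day.
Travel time t = L / v = 2860 / 16.67 = 171.6 days.

172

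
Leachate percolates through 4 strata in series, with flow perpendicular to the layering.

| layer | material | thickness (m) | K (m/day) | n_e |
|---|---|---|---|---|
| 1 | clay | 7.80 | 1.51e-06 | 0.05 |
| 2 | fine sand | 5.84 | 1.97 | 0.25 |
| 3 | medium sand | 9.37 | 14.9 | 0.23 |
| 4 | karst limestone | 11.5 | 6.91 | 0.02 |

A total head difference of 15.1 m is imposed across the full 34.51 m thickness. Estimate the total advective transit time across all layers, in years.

With flow normal to the layers, continuity requires the same specific discharge q through every layer.
Σ(b_i/K_i) = 7.80/1.51e-06 + 5.84/1.97 + 9.37/14.9 + 11.5/6.91 = 5.166e+06 d.
q = Δh / Σ(b_i/K_i) = 15.1 / 5.166e+06 = 2.923e-06 m/day.
In each layer the seepage velocity is v_i = q/n_i, so the layer transit time is t_i = b_i·n_i / q:
  layer 1 (clay): t_1 = 7.80 × 0.05 / 2.923e-06 = 1.334e+05 d
  layer 2 (fine sand): t_2 = 5.84 × 0.25 / 2.923e-06 = 4.995e+05 d
  layer 3 (medium sand): t_3 = 9.37 × 0.23 / 2.923e-06 = 7.372e+05 d
  layer 4 (karst limestone): t_4 = 11.5 × 0.02 / 2.923e-06 = 78681 d
Total t = Σ t_i = 1.449e+06 days = 3967 years.

3970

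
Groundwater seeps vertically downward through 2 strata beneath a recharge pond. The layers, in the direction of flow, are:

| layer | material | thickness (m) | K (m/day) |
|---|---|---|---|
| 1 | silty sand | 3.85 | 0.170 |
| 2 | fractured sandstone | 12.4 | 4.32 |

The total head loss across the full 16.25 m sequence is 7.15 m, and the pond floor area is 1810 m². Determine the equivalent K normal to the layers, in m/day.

Flow is perpendicular to layering, so the layers act in series and the equivalent K is the thickness-weighted harmonic mean.
Total thickness L = 3.85 + 12.4 = 16.25 m.
Σ(b_i/K_i) = 3.85/0.170 + 12.4/4.32 = 25.52 d.
K_eq = L / Σ(b_i/K_i) = 16.25 / 25.52 = 0.6368 m/day.

0.637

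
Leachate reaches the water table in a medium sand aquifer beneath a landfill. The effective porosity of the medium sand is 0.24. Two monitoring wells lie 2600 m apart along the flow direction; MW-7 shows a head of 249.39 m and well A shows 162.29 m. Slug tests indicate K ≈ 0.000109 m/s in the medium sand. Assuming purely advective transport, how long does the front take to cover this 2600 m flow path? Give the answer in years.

5.42

Convert K: 0.000109 m/s × 86400 = 9.418 m/day.
Hydraulic gradient i = (249.39 − 162.29) / 2600 = 87.1 / 2600 = 0.03350.
Darcy flux q = K · i = 9.418 × 0.03350 = 0.3155 m/day.
Seepage velocity v = q / n_e = 0.3155 / 0.24 = 1.315 m/day.
Travel time t = L / v = 2600 / 1.315 = 1978 days = 5.415 years.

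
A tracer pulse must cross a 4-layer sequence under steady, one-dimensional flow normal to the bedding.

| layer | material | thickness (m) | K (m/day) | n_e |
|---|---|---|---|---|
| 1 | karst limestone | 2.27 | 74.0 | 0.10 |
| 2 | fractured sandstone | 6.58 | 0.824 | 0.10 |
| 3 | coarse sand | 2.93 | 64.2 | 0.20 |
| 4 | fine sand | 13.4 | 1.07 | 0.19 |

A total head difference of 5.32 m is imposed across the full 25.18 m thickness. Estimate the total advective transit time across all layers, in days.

With flow normal to the layers, continuity requires the same specific discharge q through every layer.
Σ(b_i/K_i) = 2.27/74.0 + 6.58/0.824 + 2.93/64.2 + 13.4/1.07 = 20.59 d.
q = Δh / Σ(b_i/K_i) = 5.32 / 20.59 = 0.2584 m/day.
In each layer the seepage velocity is v_i = q/n_i, so the layer transit time is t_i = b_i·n_i / q:
  layer 1 (karst limestone): t_1 = 2.27 × 0.10 / 0.2584 = 0.8783 d
  layer 2 (fractured sandstone): t_2 = 6.58 × 0.10 / 0.2584 = 2.546 d
  layer 3 (coarse sand): t_3 = 2.93 × 0.20 / 0.2584 = 2.267 d
  layer 4 (fine sand): t_4 = 13.4 × 0.19 / 0.2584 = 9.851 d
Total t = Σ t_i = 15.54 days.

15.5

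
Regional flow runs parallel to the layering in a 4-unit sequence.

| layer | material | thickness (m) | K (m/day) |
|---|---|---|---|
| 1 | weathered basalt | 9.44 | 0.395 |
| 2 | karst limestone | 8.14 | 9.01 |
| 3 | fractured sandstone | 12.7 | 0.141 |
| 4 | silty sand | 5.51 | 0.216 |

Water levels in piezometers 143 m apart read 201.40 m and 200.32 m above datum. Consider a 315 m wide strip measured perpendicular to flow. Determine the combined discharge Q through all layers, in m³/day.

Flow is parallel to layering, so each bed carries its own Darcy discharge and the transmissivities add.
Σ(K_i·b_i) = 0.395×9.44 + 9.01×8.14 + 0.141×12.7 + 0.216×5.51 = 80.05 m²/day.
Hydraulic gradient i = (201.40 − 200.32) / 143 = 1.08 / 143 = 0.007552.
Q = Σ(K_i·b_i) · W · i = 80.05 × 315 × 0.007552 = 190.4 m³/day.

190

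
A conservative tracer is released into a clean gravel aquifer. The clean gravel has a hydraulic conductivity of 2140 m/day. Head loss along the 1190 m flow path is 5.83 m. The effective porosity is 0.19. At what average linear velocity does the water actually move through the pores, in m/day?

55.2

Hydraulic gradient i = Δh / L = 5.83 / 1190 = 0.004899.
Darcy flux q = K · i = 2140 × 0.004899 = 10.48 m/day.
Seepage velocity v = q / n_e = 10.48 / 0.19 = 55.18 m/day.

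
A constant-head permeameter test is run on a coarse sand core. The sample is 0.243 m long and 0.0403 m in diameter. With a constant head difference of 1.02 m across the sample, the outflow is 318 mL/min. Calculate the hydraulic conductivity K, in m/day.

Cross-sectional area A = π·(d/2)² = π × (0.0403/2)² = 0.001276 m².
Convert discharge: 318 mL/min = 5.300e-06 m³/s.
Darcy's law rearranged: K = Q·L / (A·Δh) = 5.300e-06 × 0.243 / (0.001276 × 1.02) = 0.0009899 m/s = 85.53 m/day.

85.5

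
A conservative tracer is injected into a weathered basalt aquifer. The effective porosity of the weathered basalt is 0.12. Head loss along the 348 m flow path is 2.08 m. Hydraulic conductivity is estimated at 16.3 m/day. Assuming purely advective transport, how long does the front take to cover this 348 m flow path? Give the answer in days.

429

Hydraulic gradient i = Δh / L = 2.08 / 348 = 0.005977.
Darcy flux q = K · i = 16.30 × 0.005977 = 0.09743 m/day.
Seepage velocity v = q / n_e = 0.09743 / 0.12 = 0.8119 m/day.
Travel time t = L / v = 348 / 0.8119 = 428.6 days.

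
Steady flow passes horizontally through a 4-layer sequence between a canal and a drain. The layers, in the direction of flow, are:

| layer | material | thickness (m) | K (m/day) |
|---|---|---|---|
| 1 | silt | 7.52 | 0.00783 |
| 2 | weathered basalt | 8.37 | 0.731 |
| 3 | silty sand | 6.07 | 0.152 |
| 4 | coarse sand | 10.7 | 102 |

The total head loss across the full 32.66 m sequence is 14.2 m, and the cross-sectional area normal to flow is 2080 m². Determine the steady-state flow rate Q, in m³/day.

Flow is perpendicular to layering, so the layers act in series and the equivalent K is the thickness-weighted harmonic mean.
Total thickness L = 7.52 + 8.37 + 6.07 + 10.7 = 32.66 m.
Σ(b_i/K_i) = 7.52/0.00783 + 8.37/0.731 + 6.07/0.152 + 10.7/102 = 1012 d.
K_eq = L / Σ(b_i/K_i) = 32.66 / 1012 = 0.03228 m/day.
Q = K_eq · A · (Δh/L) = 0.03228 × 2080 × (14.2/32.66) = 29.19 m³/day.

29.2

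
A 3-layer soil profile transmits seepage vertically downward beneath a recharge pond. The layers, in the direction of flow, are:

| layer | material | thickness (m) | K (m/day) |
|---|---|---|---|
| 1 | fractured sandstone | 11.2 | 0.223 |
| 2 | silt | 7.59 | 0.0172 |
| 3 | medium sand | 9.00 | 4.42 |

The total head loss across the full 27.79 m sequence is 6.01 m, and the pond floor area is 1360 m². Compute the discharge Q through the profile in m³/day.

16.6

Flow is perpendicular to layering, so the layers act in series and the equivalent K is the thickness-weighted harmonic mean.
Total thickness L = 11.2 + 7.59 + 9.00 = 27.79 m.
Σ(b_i/K_i) = 11.2/0.223 + 7.59/0.0172 + 9.00/4.42 = 493.5 d.
K_eq = L / Σ(b_i/K_i) = 27.79 / 493.5 = 0.05631 m/day.
Q = K_eq · A · (Δh/L) = 0.05631 × 1360 × (6.01/27.79) = 16.56 m³/day.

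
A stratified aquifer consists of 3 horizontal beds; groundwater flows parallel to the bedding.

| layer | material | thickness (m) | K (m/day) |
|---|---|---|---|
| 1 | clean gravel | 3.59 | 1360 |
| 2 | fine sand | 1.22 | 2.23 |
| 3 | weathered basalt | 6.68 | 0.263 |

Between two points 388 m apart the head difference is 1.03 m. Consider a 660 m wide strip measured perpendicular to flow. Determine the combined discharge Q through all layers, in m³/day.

8560

Flow is parallel to layering, so each bed carries its own Darcy discharge and the transmissivities add.
Σ(K_i·b_i) = 1360×3.59 + 2.23×1.22 + 0.263×6.68 = 4887 m²/day.
Hydraulic gradient i = Δh / L = 1.03 / 388 = 0.002655.
Q = Σ(K_i·b_i) · W · i = 4887 × 660 × 0.002655 = 8562 m³/day.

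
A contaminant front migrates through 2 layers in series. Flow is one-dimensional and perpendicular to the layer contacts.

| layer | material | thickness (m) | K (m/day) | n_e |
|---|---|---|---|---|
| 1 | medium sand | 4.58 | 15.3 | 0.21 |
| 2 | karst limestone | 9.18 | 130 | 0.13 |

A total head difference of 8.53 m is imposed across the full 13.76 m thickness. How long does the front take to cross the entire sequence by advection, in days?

0.0935

With flow normal to the layers, continuity requires the same specific discharge q through every layer.
Σ(b_i/K_i) = 4.58/15.3 + 9.18/130 = 0.3700 d.
q = Δh / Σ(b_i/K_i) = 8.53 / 0.3700 = 23.06 m/day.
In each layer the seepage velocity is v_i = q/n_i, so the layer transit time is t_i = b_i·n_i / q:
  layer 1 (medium sand): t_1 = 4.58 × 0.21 / 23.06 = 0.04172 d
  layer 2 (karst limestone): t_2 = 9.18 × 0.13 / 23.06 = 0.05176 d
Total t = Σ t_i = 0.09347 days.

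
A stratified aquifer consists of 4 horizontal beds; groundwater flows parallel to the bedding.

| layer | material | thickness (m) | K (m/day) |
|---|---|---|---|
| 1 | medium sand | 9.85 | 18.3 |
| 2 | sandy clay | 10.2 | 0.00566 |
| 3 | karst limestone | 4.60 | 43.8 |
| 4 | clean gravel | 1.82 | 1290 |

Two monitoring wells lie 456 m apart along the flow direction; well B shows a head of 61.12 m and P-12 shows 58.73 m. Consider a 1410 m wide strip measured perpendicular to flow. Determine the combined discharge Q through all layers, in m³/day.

Flow is parallel to layering, so each bed carries its own Darcy discharge and the transmissivities add.
Σ(K_i·b_i) = 18.3×9.85 + 0.00566×10.2 + 43.8×4.60 + 1290×1.82 = 2730 m²/day.
Hydraulic gradient i = (61.12 − 58.73) / 456 = 2.39 / 456 = 0.005241.
Q = Σ(K_i·b_i) · W · i = 2730 × 1410 × 0.005241 = 20172 m³/day.

20200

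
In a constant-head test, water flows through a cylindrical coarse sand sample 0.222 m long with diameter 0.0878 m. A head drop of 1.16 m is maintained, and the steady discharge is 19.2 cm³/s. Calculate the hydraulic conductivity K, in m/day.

Cross-sectional area A = π·(d/2)² = π × (0.0878/2)² = 0.006055 m².
Convert discharge: 19.2 cm³/s = 1.920e-05 m³/s.
Darcy's law rearranged: K = Q·L / (A·Δh) = 1.920e-05 × 0.222 / (0.006055 × 1.16) = 0.0006069 m/s = 52.44 m/day.

52.4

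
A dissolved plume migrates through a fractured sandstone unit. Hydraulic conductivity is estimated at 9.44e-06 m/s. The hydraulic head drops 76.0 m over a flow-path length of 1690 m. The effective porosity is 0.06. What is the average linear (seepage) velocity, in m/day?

Convert K: 9.44e-06 m/s × 86400 = 0.8156 m/day.
Hydraulic gradient i = Δh / L = 76.0 / 1690 = 0.04497.
Darcy flux q = K · i = 0.8156 × 0.04497 = 0.03668 m/day.
Seepage velocity v = q / n_e = 0.03668 / 0.06 = 0.6113 m/day.

0.611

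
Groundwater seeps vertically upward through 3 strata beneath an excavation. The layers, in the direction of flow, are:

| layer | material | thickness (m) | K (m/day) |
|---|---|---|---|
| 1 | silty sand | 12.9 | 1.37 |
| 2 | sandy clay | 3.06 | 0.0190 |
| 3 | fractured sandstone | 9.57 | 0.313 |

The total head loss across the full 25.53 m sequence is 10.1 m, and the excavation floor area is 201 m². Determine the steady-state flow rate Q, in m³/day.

Flow is perpendicular to layering, so the layers act in series and the equivalent K is the thickness-weighted harmonic mean.
Total thickness L = 12.9 + 3.06 + 9.57 = 25.53 m.
Σ(b_i/K_i) = 12.9/1.37 + 3.06/0.0190 + 9.57/0.313 = 201.0 d.
K_eq = L / Σ(b_i/K_i) = 25.53 / 201.0 = 0.1270 m/day.
Q = K_eq · A · (Δh/L) = 0.1270 × 201 × (10.1/25.53) = 10.10 m³/day.

10.1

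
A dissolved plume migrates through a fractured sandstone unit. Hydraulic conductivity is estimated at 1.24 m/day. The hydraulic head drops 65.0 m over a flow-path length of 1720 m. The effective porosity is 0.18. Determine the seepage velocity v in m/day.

Hydraulic gradient i = Δh / L = 65.0 / 1720 = 0.03779.
Darcy flux q = K · i = 1.240 × 0.03779 = 0.04686 m/day.
Seepage velocity v = q / n_e = 0.04686 / 0.18 = 0.2603 m/day.

0.260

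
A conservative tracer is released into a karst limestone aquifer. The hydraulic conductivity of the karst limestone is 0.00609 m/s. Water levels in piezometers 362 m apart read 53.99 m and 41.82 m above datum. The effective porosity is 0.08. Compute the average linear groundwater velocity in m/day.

221

Convert K: 0.00609 m/s × 86400 = 526.2 m/day.
Hydraulic gradient i = (53.99 − 41.82) / 362 = 12.17 / 362 = 0.03362.
Darcy flux q = K · i = 526.2 × 0.03362 = 17.69 m/day.
Seepage velocity v = q / n_e = 17.69 / 0.08 = 221.1 m/day.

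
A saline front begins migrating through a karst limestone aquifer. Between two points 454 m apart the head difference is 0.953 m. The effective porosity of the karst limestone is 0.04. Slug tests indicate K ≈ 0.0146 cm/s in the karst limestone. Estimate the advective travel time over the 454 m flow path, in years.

Convert K: 0.0146 cm/s × 864 = 12.61 m/day.
Hydraulic gradient i = Δh / L = 0.953 / 454 = 0.002099.
Darcy flux q = K · i = 12.61 × 0.002099 = 0.02648 m/day.
Seepage velocity v = q / n_e = 0.02648 / 0.04 = 0.6620 m/day.
Travel time t = L / v = 454 / 0.6620 = 685.8 days = 1.878 years.

1.88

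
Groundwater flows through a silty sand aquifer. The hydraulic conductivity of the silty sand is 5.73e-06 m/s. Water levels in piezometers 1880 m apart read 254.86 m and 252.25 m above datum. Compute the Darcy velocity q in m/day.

Convert K: 5.73e-06 m/s × 86400 = 0.4951 m/day.
Hydraulic gradient i = (254.86 − 252.25) / 1880 = 2.61 / 1880 = 0.001388.
Specific discharge q = K · i = 0.4951 × 0.001388 = 0.0006873 m/day.

0.000687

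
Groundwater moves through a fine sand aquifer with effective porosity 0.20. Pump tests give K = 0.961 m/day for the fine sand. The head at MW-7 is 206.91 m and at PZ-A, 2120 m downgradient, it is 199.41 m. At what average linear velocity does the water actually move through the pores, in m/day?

Hydraulic gradient i = (206.91 − 199.41) / 2120 = 7.5 / 2120 = 0.003538.
Darcy flux q = K · i = 0.9610 × 0.003538 = 0.003400 m/day.
Seepage velocity v = q / n_e = 0.003400 / 0.20 = 0.01700 m/day.

0.0170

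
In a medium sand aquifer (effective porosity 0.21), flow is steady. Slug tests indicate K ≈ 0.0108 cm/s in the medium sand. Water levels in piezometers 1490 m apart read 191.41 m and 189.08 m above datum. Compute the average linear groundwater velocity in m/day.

Convert K: 0.0108 cm/s × 864 = 9.331 m/day.
Hydraulic gradient i = (191.41 − 189.08) / 1490 = 2.33 / 1490 = 0.001564.
Darcy flux q = K · i = 9.331 × 0.001564 = 0.01459 m/day.
Seepage velocity v = q / n_e = 0.01459 / 0.21 = 0.06948 m/day.

0.0695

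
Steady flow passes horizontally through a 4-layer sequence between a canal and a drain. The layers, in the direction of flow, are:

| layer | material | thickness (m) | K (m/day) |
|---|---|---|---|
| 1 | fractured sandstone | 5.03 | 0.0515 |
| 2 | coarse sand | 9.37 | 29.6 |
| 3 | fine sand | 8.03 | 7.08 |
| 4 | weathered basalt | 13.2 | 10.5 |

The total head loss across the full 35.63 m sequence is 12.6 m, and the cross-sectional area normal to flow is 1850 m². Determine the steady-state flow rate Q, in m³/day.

Flow is perpendicular to layering, so the layers act in series and the equivalent K is the thickness-weighted harmonic mean.
Total thickness L = 5.03 + 9.37 + 8.03 + 13.2 = 35.63 m.
Σ(b_i/K_i) = 5.03/0.0515 + 9.37/29.6 + 8.03/7.08 + 13.2/10.5 = 100.4 d.
K_eq = L / Σ(b_i/K_i) = 35.63 / 100.4 = 0.3550 m/day.
Q = K_eq · A · (Δh/L) = 0.3550 × 1850 × (12.6/35.63) = 232.2 m³/day.

232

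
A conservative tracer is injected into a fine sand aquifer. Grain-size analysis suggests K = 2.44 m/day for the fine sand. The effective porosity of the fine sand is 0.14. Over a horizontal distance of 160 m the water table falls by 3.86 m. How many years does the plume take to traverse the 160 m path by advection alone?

Hydraulic gradient i = Δh / L = 3.86 / 160 = 0.02413.
Darcy flux q = K · i = 2.440 × 0.02413 = 0.05887 m/day.
Seepage velocity v = q / n_e = 0.05887 / 0.14 = 0.4205 m/day.
Travel time t = L / v = 160 / 0.4205 = 380.5 days = 1.042 years.

1.04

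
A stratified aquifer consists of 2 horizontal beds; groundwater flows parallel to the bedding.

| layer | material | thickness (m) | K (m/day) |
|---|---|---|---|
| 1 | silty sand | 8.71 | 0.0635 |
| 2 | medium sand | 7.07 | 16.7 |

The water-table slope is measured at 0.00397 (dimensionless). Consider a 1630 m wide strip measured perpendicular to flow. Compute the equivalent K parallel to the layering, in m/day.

7.52

Flow is parallel to layering, so each bed carries its own Darcy discharge and the transmissivities add.
Σ(K_i·b_i) = 0.0635×8.71 + 16.7×7.07 = 118.6 m²/day.
Total thickness b = 15.78 m, so K_eq = Σ(K_i·b_i)/b = 7.517 m/day.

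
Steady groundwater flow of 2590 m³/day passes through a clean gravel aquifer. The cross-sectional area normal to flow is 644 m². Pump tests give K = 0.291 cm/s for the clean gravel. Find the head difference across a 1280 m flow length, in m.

20.5

Convert K: 0.291 cm/s × 864 = 251.4 m/day.
From Q = K·A·i, i = Q / (K·A) = 2590 / (251.4 × 644.0) = 0.01600.
Head loss Δh = i · L = 0.01600 × 1280 = 20.47 m.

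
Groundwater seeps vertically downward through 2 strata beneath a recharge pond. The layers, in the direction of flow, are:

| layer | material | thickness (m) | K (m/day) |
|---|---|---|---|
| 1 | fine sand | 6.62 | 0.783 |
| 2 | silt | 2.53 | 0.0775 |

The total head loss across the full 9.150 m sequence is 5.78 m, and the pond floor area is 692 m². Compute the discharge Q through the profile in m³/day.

97.3

Flow is perpendicular to layering, so the layers act in series and the equivalent K is the thickness-weighted harmonic mean.
Total thickness L = 6.62 + 2.53 = 9.150 m.
Σ(b_i/K_i) = 6.62/0.783 + 2.53/0.0775 = 41.10 d.
K_eq = L / Σ(b_i/K_i) = 9.150 / 41.10 = 0.2226 m/day.
Q = K_eq · A · (Δh/L) = 0.2226 × 692 × (5.78/9.150) = 97.32 m³/day.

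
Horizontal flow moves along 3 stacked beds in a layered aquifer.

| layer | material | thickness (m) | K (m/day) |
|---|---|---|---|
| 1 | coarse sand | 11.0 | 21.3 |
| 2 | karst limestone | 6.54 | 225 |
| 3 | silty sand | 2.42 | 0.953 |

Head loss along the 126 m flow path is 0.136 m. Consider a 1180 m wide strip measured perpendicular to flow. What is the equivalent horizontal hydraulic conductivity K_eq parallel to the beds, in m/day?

85.6

Flow is parallel to layering, so each bed carries its own Darcy discharge and the transmissivities add.
Σ(K_i·b_i) = 21.3×11.0 + 225×6.54 + 0.953×2.42 = 1708 m²/day.
Total thickness b = 19.96 m, so K_eq = Σ(K_i·b_i)/b = 85.58 m/day.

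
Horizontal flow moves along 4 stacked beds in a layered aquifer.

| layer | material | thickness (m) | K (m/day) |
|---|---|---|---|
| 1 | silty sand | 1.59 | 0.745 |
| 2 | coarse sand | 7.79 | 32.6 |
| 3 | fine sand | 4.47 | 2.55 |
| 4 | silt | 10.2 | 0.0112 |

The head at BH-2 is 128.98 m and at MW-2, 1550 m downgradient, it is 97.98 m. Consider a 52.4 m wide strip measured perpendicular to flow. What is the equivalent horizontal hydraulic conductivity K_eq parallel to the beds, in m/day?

11.1

Flow is parallel to layering, so each bed carries its own Darcy discharge and the transmissivities add.
Σ(K_i·b_i) = 0.745×1.59 + 32.6×7.79 + 2.55×4.47 + 0.0112×10.2 = 266.7 m²/day.
Total thickness b = 24.05 m, so K_eq = Σ(K_i·b_i)/b = 11.09 m/day.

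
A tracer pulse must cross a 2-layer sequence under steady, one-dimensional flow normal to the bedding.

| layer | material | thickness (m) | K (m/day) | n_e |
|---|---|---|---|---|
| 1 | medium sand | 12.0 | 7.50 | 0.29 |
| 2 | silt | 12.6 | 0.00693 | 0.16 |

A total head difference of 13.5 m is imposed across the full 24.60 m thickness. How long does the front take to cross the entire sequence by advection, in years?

With flow normal to the layers, continuity requires the same specific discharge q through every layer.
Σ(b_i/K_i) = 12.0/7.50 + 12.6/0.00693 = 1820 d.
q = Δh / Σ(b_i/K_i) = 13.5 / 1820 = 0.007418 m/day.
In each layer the seepage velocity is v_i = q/n_i, so the layer transit time is t_i = b_i·n_i / q:
  layer 1 (medium sand): t_1 = 12.0 × 0.29 / 0.007418 = 469.1 d
  layer 2 (silt): t_2 = 12.6 × 0.16 / 0.007418 = 271.8 d
Total t = Σ t_i = 740.9 days = 2.028 years.

2.03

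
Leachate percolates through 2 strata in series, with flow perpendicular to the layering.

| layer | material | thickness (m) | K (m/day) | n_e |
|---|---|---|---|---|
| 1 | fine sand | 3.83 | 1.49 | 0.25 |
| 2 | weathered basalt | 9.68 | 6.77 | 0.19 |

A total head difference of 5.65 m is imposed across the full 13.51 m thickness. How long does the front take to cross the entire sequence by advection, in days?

With flow normal to the layers, continuity requires the same specific discharge q through every layer.
Σ(b_i/K_i) = 3.83/1.49 + 9.68/6.77 = 4.000 d.
q = Δh / Σ(b_i/K_i) = 5.65 / 4.000 = 1.412 m/day.
In each layer the seepage velocity is v_i = q/n_i, so the layer transit time is t_i = b_i·n_i / q:
  layer 1 (fine sand): t_1 = 3.83 × 0.25 / 1.412 = 0.6779 d
  layer 2 (weathered basalt): t_2 = 9.68 × 0.19 / 1.412 = 1.302 d
Total t = Σ t_i = 1.980 days.

1.98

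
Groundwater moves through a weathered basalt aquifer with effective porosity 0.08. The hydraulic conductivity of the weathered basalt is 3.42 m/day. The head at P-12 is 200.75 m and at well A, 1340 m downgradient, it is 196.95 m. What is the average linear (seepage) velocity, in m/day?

0.121

Hydraulic gradient i = (200.75 − 196.95) / 1340 = 3.8 / 1340 = 0.002836.
Darcy flux q = K · i = 3.420 × 0.002836 = 0.009699 m/day.
Seepage velocity v = q / n_e = 0.009699 / 0.08 = 0.1212 m/day.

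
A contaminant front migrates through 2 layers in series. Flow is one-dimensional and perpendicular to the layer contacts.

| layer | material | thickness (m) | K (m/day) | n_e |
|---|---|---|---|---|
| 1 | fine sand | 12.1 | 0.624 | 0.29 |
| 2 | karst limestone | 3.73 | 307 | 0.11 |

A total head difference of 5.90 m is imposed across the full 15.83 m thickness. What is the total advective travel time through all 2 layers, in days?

With flow normal to the layers, continuity requires the same specific discharge q through every layer.
Σ(b_i/K_i) = 12.1/0.624 + 3.73/307 = 19.40 d.
q = Δh / Σ(b_i/K_i) = 5.90 / 19.40 = 0.3041 m/day.
In each layer the seepage velocity is v_i = q/n_i, so the layer transit time is t_i = b_i·n_i / q:
  layer 1 (fine sand): t_1 = 12.1 × 0.29 / 0.3041 = 11.54 d
  layer 2 (karst limestone): t_2 = 3.73 × 0.11 / 0.3041 = 1.349 d
Total t = Σ t_i = 12.89 days.

12.9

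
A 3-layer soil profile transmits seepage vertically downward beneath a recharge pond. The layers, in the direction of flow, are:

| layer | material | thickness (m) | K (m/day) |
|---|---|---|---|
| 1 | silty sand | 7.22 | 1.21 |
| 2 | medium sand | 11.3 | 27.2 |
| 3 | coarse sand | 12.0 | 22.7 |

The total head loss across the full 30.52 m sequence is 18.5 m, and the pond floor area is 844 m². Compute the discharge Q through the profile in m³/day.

2260

Flow is perpendicular to layering, so the layers act in series and the equivalent K is the thickness-weighted harmonic mean.
Total thickness L = 7.22 + 11.3 + 12.0 = 30.52 m.
Σ(b_i/K_i) = 7.22/1.21 + 11.3/27.2 + 12.0/22.7 = 6.911 d.
K_eq = L / Σ(b_i/K_i) = 30.52 / 6.911 = 4.416 m/day.
Q = K_eq · A · (Δh/L) = 4.416 × 844 × (18.5/30.52) = 2259 m³/day.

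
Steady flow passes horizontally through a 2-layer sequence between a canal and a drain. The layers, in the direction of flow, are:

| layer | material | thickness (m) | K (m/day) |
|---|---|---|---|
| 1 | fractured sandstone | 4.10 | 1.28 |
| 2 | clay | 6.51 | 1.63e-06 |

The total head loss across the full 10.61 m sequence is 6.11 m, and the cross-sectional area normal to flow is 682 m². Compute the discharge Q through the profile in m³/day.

0.00104

Flow is perpendicular to layering, so the layers act in series and the equivalent K is the thickness-weighted harmonic mean.
Total thickness L = 4.10 + 6.51 = 10.61 m.
Σ(b_i/K_i) = 4.10/1.28 + 6.51/1.63e-06 = 3.994e+06 d.
K_eq = L / Σ(b_i/K_i) = 10.61 / 3.994e+06 = 2.657e-06 m/day.
Q = K_eq · A · (Δh/L) = 2.657e-06 × 682 × (6.11/10.61) = 0.001043 m³/day.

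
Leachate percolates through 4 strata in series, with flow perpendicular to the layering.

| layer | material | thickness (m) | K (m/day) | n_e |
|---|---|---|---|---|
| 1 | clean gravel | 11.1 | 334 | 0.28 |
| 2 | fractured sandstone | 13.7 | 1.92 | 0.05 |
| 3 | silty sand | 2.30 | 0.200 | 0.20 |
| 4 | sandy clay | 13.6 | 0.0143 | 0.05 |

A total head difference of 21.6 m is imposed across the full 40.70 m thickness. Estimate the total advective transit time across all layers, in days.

With flow normal to the layers, continuity requires the same specific discharge q through every layer.
Σ(b_i/K_i) = 11.1/334 + 13.7/1.92 + 2.30/0.200 + 13.6/0.0143 = 969.7 d.
q = Δh / Σ(b_i/K_i) = 21.6 / 969.7 = 0.02227 m/day.
In each layer the seepage velocity is v_i = q/n_i, so the layer transit time is t_i = b_i·n_i / q:
  layer 1 (clean gravel): t_1 = 11.1 × 0.28 / 0.02227 = 139.5 d
  layer 2 (fractured sandstone): t_2 = 13.7 × 0.05 / 0.02227 = 30.75 d
  layer 3 (silty sand): t_3 = 2.30 × 0.20 / 0.02227 = 20.65 d
  layer 4 (sandy clay): t_4 = 13.6 × 0.05 / 0.02227 = 30.53 d
Total t = Σ t_i = 221.5 days.

221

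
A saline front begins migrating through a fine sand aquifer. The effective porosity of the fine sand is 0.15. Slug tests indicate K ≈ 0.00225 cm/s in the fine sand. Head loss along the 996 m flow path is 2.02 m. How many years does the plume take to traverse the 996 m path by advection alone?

104

Convert K: 0.00225 cm/s × 864 = 1.944 m/day.
Hydraulic gradient i = Δh / L = 2.02 / 996 = 0.002028.
Darcy flux q = K · i = 1.944 × 0.002028 = 0.003943 m/day.
Seepage velocity v = q / n_e = 0.003943 / 0.15 = 0.02628 m/day.
Travel time t = L / v = 996 / 0.02628 = 37893 days = 103.7 years.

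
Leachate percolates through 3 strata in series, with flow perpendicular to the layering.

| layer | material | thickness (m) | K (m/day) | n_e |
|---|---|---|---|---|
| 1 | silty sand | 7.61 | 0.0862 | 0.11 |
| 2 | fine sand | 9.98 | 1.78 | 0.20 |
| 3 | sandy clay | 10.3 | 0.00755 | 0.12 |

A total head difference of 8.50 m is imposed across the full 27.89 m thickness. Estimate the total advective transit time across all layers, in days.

With flow normal to the layers, continuity requires the same specific discharge q through every layer.
Σ(b_i/K_i) = 7.61/0.0862 + 9.98/1.78 + 10.3/0.00755 = 1458 d.
q = Δh / Σ(b_i/K_i) = 8.50 / 1458 = 0.005829 m/day.
In each layer the seepage velocity is v_i = q/n_i, so the layer transit time is t_i = b_i·n_i / q:
  layer 1 (silty sand): t_1 = 7.61 × 0.11 / 0.005829 = 143.6 d
  layer 2 (fine sand): t_2 = 9.98 × 0.20 / 0.005829 = 342.4 d
  layer 3 (sandy clay): t_3 = 10.3 × 0.12 / 0.005829 = 212.0 d
Total t = Σ t_i = 698.0 days.

698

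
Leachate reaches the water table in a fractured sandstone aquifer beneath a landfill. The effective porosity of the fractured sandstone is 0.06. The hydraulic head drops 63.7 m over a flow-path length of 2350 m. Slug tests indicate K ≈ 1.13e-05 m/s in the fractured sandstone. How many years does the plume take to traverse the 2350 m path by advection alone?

14.6

Convert K: 1.13e-05 m/s × 86400 = 0.9763 m/day.
Hydraulic gradient i = Δh / L = 63.7 / 2350 = 0.02711.
Darcy flux q = K · i = 0.9763 × 0.02711 = 0.02646 m/day.
Seepage velocity v = q / n_e = 0.02646 / 0.06 = 0.4411 m/day.
Travel time t = L / v = 2350 / 0.4411 = 5328 days = 14.59 years.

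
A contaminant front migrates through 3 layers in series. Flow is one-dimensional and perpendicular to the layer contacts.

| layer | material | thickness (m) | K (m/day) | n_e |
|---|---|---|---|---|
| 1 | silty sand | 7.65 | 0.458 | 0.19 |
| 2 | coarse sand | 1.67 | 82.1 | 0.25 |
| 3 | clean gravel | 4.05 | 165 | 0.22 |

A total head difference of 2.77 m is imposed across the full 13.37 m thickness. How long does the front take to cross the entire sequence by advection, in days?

With flow normal to the layers, continuity requires the same specific discharge q through every layer.
Σ(b_i/K_i) = 7.65/0.458 + 1.67/82.1 + 4.05/165 = 16.75 d.
q = Δh / Σ(b_i/K_i) = 2.77 / 16.75 = 0.1654 m/day.
In each layer the seepage velocity is v_i = q/n_i, so the layer transit time is t_i = b_i·n_i / q:
  layer 1 (silty sand): t_1 = 7.65 × 0.19 / 0.1654 = 8.788 d
  layer 2 (coarse sand): t_2 = 1.67 × 0.25 / 0.1654 = 2.524 d
  layer 3 (clean gravel): t_3 = 4.05 × 0.22 / 0.1654 = 5.387 d
Total t = Σ t_i = 16.70 days.

16.7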